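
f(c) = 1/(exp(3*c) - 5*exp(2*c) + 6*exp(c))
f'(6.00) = 0.00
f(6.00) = 0.00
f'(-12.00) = -27125.80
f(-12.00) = 27125.94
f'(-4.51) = -15.15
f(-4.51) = 15.29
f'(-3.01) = -3.38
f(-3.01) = 3.52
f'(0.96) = -2.35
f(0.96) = -1.61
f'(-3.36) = -4.80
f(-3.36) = 4.94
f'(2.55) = -0.00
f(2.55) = 0.00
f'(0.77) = 41.21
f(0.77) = -3.45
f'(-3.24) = -4.25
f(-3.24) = 4.40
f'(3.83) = -0.00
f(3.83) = 0.00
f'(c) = (-3*exp(3*c) + 10*exp(2*c) - 6*exp(c))/(exp(3*c) - 5*exp(2*c) + 6*exp(c))^2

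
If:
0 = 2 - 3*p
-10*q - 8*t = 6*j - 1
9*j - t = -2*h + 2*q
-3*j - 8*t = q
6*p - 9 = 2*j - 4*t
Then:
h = 123/16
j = -91/60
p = 2/3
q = 37/60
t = 59/120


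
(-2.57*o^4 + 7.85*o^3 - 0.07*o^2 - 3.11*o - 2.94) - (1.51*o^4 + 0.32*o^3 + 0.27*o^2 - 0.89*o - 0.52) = -4.08*o^4 + 7.53*o^3 - 0.34*o^2 - 2.22*o - 2.42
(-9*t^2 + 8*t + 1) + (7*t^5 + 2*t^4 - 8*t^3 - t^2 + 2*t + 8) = 7*t^5 + 2*t^4 - 8*t^3 - 10*t^2 + 10*t + 9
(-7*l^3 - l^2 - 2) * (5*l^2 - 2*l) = -35*l^5 + 9*l^4 + 2*l^3 - 10*l^2 + 4*l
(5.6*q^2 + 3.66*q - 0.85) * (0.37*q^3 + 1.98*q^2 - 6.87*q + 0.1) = 2.072*q^5 + 12.4422*q^4 - 31.5397*q^3 - 26.2672*q^2 + 6.2055*q - 0.085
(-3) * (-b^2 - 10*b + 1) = 3*b^2 + 30*b - 3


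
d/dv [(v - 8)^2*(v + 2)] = (v - 8)*(3*v - 4)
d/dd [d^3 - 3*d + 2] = 3*d^2 - 3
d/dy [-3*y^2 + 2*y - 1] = 2 - 6*y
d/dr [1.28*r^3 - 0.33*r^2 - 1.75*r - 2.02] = 3.84*r^2 - 0.66*r - 1.75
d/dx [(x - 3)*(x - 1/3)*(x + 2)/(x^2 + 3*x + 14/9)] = 3*(27*x^4 + 162*x^3 + 171*x^2 - 220*x - 400)/(81*x^4 + 486*x^3 + 981*x^2 + 756*x + 196)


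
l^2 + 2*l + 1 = (l + 1)^2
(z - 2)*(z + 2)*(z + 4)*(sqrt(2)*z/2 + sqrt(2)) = sqrt(2)*z^4/2 + 3*sqrt(2)*z^3 + 2*sqrt(2)*z^2 - 12*sqrt(2)*z - 16*sqrt(2)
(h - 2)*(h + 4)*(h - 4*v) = h^3 - 4*h^2*v + 2*h^2 - 8*h*v - 8*h + 32*v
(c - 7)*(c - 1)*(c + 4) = c^3 - 4*c^2 - 25*c + 28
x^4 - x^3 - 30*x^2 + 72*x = x*(x - 4)*(x - 3)*(x + 6)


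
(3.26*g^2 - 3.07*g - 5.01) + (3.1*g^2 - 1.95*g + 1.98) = 6.36*g^2 - 5.02*g - 3.03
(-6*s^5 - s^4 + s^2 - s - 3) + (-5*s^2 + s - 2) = -6*s^5 - s^4 - 4*s^2 - 5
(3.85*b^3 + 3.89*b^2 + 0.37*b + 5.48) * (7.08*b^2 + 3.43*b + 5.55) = 27.258*b^5 + 40.7467*b^4 + 37.3298*b^3 + 61.657*b^2 + 20.8499*b + 30.414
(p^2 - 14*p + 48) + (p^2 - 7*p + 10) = 2*p^2 - 21*p + 58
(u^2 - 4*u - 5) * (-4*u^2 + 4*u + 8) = -4*u^4 + 20*u^3 + 12*u^2 - 52*u - 40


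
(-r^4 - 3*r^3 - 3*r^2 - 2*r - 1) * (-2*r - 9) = 2*r^5 + 15*r^4 + 33*r^3 + 31*r^2 + 20*r + 9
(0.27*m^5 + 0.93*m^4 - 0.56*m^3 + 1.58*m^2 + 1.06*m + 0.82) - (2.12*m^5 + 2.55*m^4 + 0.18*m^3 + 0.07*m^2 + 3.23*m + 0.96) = -1.85*m^5 - 1.62*m^4 - 0.74*m^3 + 1.51*m^2 - 2.17*m - 0.14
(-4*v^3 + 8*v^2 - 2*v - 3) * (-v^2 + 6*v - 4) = 4*v^5 - 32*v^4 + 66*v^3 - 41*v^2 - 10*v + 12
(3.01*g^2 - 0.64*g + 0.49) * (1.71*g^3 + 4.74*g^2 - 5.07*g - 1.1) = 5.1471*g^5 + 13.173*g^4 - 17.4564*g^3 + 2.2564*g^2 - 1.7803*g - 0.539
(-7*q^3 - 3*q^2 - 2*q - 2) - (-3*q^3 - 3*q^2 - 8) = -4*q^3 - 2*q + 6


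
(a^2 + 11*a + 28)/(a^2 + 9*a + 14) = (a + 4)/(a + 2)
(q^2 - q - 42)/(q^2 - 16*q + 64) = (q^2 - q - 42)/(q^2 - 16*q + 64)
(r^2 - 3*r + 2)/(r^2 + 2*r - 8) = (r - 1)/(r + 4)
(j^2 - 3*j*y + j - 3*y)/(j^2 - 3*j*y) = (j + 1)/j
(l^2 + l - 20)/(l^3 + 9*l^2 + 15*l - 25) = (l - 4)/(l^2 + 4*l - 5)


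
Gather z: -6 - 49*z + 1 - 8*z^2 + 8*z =-8*z^2 - 41*z - 5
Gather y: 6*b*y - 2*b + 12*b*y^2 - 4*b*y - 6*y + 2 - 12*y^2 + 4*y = -2*b + y^2*(12*b - 12) + y*(2*b - 2) + 2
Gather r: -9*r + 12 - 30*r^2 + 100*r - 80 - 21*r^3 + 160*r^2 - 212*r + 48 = -21*r^3 + 130*r^2 - 121*r - 20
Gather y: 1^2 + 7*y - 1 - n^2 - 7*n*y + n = -n^2 + n + y*(7 - 7*n)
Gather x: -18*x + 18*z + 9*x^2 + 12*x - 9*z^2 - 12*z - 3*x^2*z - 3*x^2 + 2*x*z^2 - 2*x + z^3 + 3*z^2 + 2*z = x^2*(6 - 3*z) + x*(2*z^2 - 8) + z^3 - 6*z^2 + 8*z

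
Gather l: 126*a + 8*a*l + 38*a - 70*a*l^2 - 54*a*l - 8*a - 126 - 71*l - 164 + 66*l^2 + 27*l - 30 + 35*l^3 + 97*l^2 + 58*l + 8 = 156*a + 35*l^3 + l^2*(163 - 70*a) + l*(14 - 46*a) - 312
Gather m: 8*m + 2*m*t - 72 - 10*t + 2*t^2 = m*(2*t + 8) + 2*t^2 - 10*t - 72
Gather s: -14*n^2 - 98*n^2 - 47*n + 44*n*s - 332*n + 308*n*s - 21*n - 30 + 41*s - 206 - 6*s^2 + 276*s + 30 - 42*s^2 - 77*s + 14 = -112*n^2 - 400*n - 48*s^2 + s*(352*n + 240) - 192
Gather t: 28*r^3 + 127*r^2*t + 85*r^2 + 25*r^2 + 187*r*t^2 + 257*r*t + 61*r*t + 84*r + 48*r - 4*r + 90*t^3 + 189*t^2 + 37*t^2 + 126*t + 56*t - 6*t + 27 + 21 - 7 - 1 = 28*r^3 + 110*r^2 + 128*r + 90*t^3 + t^2*(187*r + 226) + t*(127*r^2 + 318*r + 176) + 40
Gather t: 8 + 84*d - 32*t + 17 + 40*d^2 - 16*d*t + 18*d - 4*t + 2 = 40*d^2 + 102*d + t*(-16*d - 36) + 27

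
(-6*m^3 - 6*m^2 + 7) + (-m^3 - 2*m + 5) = -7*m^3 - 6*m^2 - 2*m + 12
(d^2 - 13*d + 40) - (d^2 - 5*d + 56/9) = 304/9 - 8*d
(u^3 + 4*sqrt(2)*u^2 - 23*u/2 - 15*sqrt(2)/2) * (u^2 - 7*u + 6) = u^5 - 7*u^4 + 4*sqrt(2)*u^4 - 28*sqrt(2)*u^3 - 11*u^3/2 + 33*sqrt(2)*u^2/2 + 161*u^2/2 - 69*u + 105*sqrt(2)*u/2 - 45*sqrt(2)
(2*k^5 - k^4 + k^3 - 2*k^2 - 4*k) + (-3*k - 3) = 2*k^5 - k^4 + k^3 - 2*k^2 - 7*k - 3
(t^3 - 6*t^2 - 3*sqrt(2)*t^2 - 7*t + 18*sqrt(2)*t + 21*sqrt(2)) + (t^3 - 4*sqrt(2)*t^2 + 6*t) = 2*t^3 - 7*sqrt(2)*t^2 - 6*t^2 - t + 18*sqrt(2)*t + 21*sqrt(2)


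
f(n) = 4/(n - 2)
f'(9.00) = -0.08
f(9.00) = 0.57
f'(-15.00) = -0.01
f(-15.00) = -0.24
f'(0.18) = -1.21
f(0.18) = -2.20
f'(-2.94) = -0.16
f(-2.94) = -0.81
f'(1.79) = -90.70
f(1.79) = -19.05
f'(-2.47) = -0.20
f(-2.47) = -0.89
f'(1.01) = -4.08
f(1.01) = -4.04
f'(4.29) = -0.76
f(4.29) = 1.75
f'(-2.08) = -0.24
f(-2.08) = -0.98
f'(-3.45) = -0.13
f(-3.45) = -0.73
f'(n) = -4/(n - 2)^2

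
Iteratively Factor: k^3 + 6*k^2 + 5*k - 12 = (k + 4)*(k^2 + 2*k - 3) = (k + 3)*(k + 4)*(k - 1)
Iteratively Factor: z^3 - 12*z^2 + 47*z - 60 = (z - 5)*(z^2 - 7*z + 12) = (z - 5)*(z - 3)*(z - 4)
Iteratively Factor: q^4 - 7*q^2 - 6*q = (q + 2)*(q^3 - 2*q^2 - 3*q) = (q + 1)*(q + 2)*(q^2 - 3*q) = (q - 3)*(q + 1)*(q + 2)*(q)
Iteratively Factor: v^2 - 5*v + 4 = (v - 1)*(v - 4)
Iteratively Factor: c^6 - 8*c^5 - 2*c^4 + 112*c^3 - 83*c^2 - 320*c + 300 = (c + 3)*(c^5 - 11*c^4 + 31*c^3 + 19*c^2 - 140*c + 100) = (c - 5)*(c + 3)*(c^4 - 6*c^3 + c^2 + 24*c - 20) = (c - 5)*(c - 1)*(c + 3)*(c^3 - 5*c^2 - 4*c + 20) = (c - 5)*(c - 1)*(c + 2)*(c + 3)*(c^2 - 7*c + 10) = (c - 5)^2*(c - 1)*(c + 2)*(c + 3)*(c - 2)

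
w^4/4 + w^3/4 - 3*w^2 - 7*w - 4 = (w/4 + 1/4)*(w - 4)*(w + 2)^2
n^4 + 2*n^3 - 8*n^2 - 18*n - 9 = (n - 3)*(n + 1)^2*(n + 3)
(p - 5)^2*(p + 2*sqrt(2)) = p^3 - 10*p^2 + 2*sqrt(2)*p^2 - 20*sqrt(2)*p + 25*p + 50*sqrt(2)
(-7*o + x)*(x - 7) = -7*o*x + 49*o + x^2 - 7*x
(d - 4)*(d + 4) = d^2 - 16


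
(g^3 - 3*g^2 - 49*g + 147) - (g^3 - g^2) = -2*g^2 - 49*g + 147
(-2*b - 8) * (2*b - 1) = -4*b^2 - 14*b + 8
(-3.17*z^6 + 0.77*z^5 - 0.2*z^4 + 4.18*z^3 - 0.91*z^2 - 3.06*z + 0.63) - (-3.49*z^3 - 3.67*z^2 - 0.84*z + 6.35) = -3.17*z^6 + 0.77*z^5 - 0.2*z^4 + 7.67*z^3 + 2.76*z^2 - 2.22*z - 5.72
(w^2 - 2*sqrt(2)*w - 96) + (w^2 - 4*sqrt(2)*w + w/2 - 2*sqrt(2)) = 2*w^2 - 6*sqrt(2)*w + w/2 - 96 - 2*sqrt(2)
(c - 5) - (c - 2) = -3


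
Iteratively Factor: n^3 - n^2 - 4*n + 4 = (n - 1)*(n^2 - 4) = (n - 1)*(n + 2)*(n - 2)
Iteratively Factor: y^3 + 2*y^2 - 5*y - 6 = (y - 2)*(y^2 + 4*y + 3) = (y - 2)*(y + 1)*(y + 3)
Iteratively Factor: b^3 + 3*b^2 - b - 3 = (b + 1)*(b^2 + 2*b - 3) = (b - 1)*(b + 1)*(b + 3)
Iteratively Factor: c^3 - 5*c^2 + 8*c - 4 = (c - 2)*(c^2 - 3*c + 2) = (c - 2)*(c - 1)*(c - 2)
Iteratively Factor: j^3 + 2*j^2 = (j)*(j^2 + 2*j) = j*(j + 2)*(j)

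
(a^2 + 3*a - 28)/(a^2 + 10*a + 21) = (a - 4)/(a + 3)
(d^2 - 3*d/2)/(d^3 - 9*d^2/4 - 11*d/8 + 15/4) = 4*d/(4*d^2 - 3*d - 10)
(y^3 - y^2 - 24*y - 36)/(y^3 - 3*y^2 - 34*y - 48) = (y - 6)/(y - 8)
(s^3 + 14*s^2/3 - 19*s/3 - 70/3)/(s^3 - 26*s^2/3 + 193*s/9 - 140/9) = 3*(s^2 + 7*s + 10)/(3*s^2 - 19*s + 20)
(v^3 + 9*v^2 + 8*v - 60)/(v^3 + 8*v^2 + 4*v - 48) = (v + 5)/(v + 4)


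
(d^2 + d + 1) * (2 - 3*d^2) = -3*d^4 - 3*d^3 - d^2 + 2*d + 2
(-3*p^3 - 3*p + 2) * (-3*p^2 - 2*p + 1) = 9*p^5 + 6*p^4 + 6*p^3 - 7*p + 2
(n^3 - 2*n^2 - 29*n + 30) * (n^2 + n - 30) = n^5 - n^4 - 61*n^3 + 61*n^2 + 900*n - 900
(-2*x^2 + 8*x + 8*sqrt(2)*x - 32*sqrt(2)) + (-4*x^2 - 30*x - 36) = -6*x^2 - 22*x + 8*sqrt(2)*x - 32*sqrt(2) - 36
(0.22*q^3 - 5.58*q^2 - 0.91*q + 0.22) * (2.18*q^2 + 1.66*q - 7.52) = 0.4796*q^5 - 11.7992*q^4 - 12.901*q^3 + 40.9306*q^2 + 7.2084*q - 1.6544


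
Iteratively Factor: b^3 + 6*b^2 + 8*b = (b + 4)*(b^2 + 2*b) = b*(b + 4)*(b + 2)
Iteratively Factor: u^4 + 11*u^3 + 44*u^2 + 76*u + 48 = (u + 2)*(u^3 + 9*u^2 + 26*u + 24) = (u + 2)*(u + 3)*(u^2 + 6*u + 8) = (u + 2)*(u + 3)*(u + 4)*(u + 2)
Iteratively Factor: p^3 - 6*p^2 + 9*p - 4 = (p - 1)*(p^2 - 5*p + 4) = (p - 1)^2*(p - 4)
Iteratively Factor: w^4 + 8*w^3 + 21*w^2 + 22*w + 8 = (w + 4)*(w^3 + 4*w^2 + 5*w + 2) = (w + 2)*(w + 4)*(w^2 + 2*w + 1) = (w + 1)*(w + 2)*(w + 4)*(w + 1)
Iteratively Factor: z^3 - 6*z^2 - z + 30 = (z + 2)*(z^2 - 8*z + 15) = (z - 5)*(z + 2)*(z - 3)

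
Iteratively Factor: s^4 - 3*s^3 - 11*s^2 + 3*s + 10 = (s - 5)*(s^3 + 2*s^2 - s - 2) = (s - 5)*(s - 1)*(s^2 + 3*s + 2) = (s - 5)*(s - 1)*(s + 2)*(s + 1)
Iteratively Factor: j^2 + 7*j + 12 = (j + 3)*(j + 4)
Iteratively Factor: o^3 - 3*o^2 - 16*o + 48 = (o + 4)*(o^2 - 7*o + 12) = (o - 3)*(o + 4)*(o - 4)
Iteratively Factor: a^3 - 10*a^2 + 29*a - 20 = (a - 1)*(a^2 - 9*a + 20) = (a - 5)*(a - 1)*(a - 4)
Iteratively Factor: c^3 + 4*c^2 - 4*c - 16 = (c + 2)*(c^2 + 2*c - 8) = (c - 2)*(c + 2)*(c + 4)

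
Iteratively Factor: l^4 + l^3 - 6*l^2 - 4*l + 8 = (l - 2)*(l^3 + 3*l^2 - 4) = (l - 2)*(l - 1)*(l^2 + 4*l + 4) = (l - 2)*(l - 1)*(l + 2)*(l + 2)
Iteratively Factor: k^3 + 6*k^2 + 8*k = (k + 4)*(k^2 + 2*k) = (k + 2)*(k + 4)*(k)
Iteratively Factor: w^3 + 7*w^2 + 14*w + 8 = (w + 4)*(w^2 + 3*w + 2) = (w + 2)*(w + 4)*(w + 1)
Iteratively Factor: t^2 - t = (t - 1)*(t)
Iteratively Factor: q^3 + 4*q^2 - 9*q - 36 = (q - 3)*(q^2 + 7*q + 12) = (q - 3)*(q + 3)*(q + 4)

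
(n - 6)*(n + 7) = n^2 + n - 42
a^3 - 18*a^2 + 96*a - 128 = (a - 8)^2*(a - 2)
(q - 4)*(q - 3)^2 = q^3 - 10*q^2 + 33*q - 36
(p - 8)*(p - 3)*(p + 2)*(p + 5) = p^4 - 4*p^3 - 43*p^2 + 58*p + 240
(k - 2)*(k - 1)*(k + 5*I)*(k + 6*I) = k^4 - 3*k^3 + 11*I*k^3 - 28*k^2 - 33*I*k^2 + 90*k + 22*I*k - 60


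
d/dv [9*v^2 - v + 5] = 18*v - 1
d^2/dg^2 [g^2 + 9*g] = 2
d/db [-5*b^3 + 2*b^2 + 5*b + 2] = -15*b^2 + 4*b + 5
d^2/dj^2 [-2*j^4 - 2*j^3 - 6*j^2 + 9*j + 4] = -24*j^2 - 12*j - 12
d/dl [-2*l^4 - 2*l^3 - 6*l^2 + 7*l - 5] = -8*l^3 - 6*l^2 - 12*l + 7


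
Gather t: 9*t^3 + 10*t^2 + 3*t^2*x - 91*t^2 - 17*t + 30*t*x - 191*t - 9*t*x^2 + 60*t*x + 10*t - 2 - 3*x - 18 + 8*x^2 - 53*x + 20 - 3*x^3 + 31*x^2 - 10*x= 9*t^3 + t^2*(3*x - 81) + t*(-9*x^2 + 90*x - 198) - 3*x^3 + 39*x^2 - 66*x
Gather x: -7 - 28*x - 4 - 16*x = -44*x - 11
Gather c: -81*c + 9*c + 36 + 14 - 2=48 - 72*c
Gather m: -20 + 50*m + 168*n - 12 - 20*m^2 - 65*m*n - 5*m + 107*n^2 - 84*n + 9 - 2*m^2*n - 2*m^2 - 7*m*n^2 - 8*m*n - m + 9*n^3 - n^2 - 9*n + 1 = m^2*(-2*n - 22) + m*(-7*n^2 - 73*n + 44) + 9*n^3 + 106*n^2 + 75*n - 22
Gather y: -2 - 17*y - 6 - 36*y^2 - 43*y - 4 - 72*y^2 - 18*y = -108*y^2 - 78*y - 12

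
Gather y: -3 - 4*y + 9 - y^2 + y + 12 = -y^2 - 3*y + 18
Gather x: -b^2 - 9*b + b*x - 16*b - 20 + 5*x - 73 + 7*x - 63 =-b^2 - 25*b + x*(b + 12) - 156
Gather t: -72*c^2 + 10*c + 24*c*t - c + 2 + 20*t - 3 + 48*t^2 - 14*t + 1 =-72*c^2 + 9*c + 48*t^2 + t*(24*c + 6)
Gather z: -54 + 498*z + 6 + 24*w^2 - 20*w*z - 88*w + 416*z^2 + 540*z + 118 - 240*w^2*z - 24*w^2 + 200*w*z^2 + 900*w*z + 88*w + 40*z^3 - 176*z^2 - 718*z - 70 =40*z^3 + z^2*(200*w + 240) + z*(-240*w^2 + 880*w + 320)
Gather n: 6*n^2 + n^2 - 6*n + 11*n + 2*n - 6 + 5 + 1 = 7*n^2 + 7*n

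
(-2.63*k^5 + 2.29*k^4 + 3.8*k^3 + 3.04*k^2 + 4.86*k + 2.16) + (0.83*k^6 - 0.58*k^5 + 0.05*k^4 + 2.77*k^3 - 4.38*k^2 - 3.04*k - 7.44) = 0.83*k^6 - 3.21*k^5 + 2.34*k^4 + 6.57*k^3 - 1.34*k^2 + 1.82*k - 5.28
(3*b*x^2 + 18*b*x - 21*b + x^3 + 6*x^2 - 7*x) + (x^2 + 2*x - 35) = 3*b*x^2 + 18*b*x - 21*b + x^3 + 7*x^2 - 5*x - 35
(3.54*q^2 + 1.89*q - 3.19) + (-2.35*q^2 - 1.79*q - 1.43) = 1.19*q^2 + 0.0999999999999999*q - 4.62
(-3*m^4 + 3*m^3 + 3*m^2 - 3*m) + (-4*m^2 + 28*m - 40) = -3*m^4 + 3*m^3 - m^2 + 25*m - 40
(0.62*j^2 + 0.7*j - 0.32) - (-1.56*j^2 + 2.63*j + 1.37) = 2.18*j^2 - 1.93*j - 1.69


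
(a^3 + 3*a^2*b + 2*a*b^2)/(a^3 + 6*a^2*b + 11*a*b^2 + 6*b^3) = a/(a + 3*b)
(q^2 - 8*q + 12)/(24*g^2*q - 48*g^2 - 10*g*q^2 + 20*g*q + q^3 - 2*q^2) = (q - 6)/(24*g^2 - 10*g*q + q^2)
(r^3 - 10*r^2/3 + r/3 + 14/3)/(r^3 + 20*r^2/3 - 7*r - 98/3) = (r^2 - r - 2)/(r^2 + 9*r + 14)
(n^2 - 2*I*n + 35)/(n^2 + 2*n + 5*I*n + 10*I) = (n - 7*I)/(n + 2)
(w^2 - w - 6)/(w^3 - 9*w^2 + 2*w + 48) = 1/(w - 8)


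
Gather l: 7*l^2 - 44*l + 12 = 7*l^2 - 44*l + 12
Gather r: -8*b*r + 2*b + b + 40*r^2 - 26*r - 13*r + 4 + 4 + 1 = 3*b + 40*r^2 + r*(-8*b - 39) + 9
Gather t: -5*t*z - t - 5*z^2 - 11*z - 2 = t*(-5*z - 1) - 5*z^2 - 11*z - 2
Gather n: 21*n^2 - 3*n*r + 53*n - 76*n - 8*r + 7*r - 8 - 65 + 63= 21*n^2 + n*(-3*r - 23) - r - 10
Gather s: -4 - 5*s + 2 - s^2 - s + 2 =-s^2 - 6*s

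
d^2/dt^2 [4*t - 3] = 0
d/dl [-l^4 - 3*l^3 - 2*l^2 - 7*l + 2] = -4*l^3 - 9*l^2 - 4*l - 7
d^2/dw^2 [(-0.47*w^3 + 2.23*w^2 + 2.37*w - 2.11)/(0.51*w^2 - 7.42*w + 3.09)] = (3.5527136788005e-15*w^4 - 32.161264*w^3 + 40.277988*w^2 - 1.42696800000004*w - 74.425412)/(0.132651*w^6 - 5.789826*w^5 + 86.647419*w^4 - 478.677556*w^3 + 524.981421*w^2 - 212.540706*w + 29.503629)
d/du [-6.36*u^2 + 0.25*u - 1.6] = 0.25 - 12.72*u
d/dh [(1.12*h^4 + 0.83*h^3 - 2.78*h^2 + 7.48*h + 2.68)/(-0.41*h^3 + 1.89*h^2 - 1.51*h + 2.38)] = (-0.4592*h^6 + 4.2336*h^5 - 4.6447*h^4 + 14.2894*h^3 - 0.716800000000003*h^2 - 23.3632*h + 21.8492)/(0.1681*h^6 - 1.5498*h^5 + 4.8103*h^4 - 7.6594*h^3 + 11.2765*h^2 - 7.1876*h + 5.6644)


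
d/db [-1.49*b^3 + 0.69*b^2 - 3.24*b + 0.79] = -4.47*b^2 + 1.38*b - 3.24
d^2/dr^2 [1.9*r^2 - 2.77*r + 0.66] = 3.80000000000000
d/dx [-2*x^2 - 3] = -4*x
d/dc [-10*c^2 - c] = -20*c - 1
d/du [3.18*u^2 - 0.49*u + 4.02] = 6.36*u - 0.49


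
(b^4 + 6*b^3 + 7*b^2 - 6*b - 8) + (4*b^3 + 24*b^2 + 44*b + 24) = b^4 + 10*b^3 + 31*b^2 + 38*b + 16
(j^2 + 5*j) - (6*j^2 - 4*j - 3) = -5*j^2 + 9*j + 3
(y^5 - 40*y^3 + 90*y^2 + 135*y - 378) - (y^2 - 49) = y^5 - 40*y^3 + 89*y^2 + 135*y - 329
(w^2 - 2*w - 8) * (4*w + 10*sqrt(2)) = 4*w^3 - 8*w^2 + 10*sqrt(2)*w^2 - 32*w - 20*sqrt(2)*w - 80*sqrt(2)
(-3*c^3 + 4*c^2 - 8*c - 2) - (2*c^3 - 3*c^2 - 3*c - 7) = -5*c^3 + 7*c^2 - 5*c + 5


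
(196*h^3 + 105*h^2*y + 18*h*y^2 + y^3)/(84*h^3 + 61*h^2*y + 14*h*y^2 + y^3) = (7*h + y)/(3*h + y)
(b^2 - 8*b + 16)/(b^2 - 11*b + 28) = (b - 4)/(b - 7)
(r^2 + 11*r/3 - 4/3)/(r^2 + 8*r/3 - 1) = (r + 4)/(r + 3)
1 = 1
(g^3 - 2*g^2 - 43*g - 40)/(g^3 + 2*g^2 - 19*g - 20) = (g - 8)/(g - 4)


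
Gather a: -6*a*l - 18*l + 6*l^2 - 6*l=-6*a*l + 6*l^2 - 24*l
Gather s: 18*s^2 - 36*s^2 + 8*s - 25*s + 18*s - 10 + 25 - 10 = -18*s^2 + s + 5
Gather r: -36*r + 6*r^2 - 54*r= 6*r^2 - 90*r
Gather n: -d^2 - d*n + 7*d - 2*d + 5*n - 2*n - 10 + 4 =-d^2 + 5*d + n*(3 - d) - 6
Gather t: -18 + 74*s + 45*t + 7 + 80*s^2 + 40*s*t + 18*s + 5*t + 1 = 80*s^2 + 92*s + t*(40*s + 50) - 10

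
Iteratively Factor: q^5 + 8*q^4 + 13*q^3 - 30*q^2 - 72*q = (q)*(q^4 + 8*q^3 + 13*q^2 - 30*q - 72) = q*(q + 3)*(q^3 + 5*q^2 - 2*q - 24) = q*(q + 3)*(q + 4)*(q^2 + q - 6) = q*(q + 3)^2*(q + 4)*(q - 2)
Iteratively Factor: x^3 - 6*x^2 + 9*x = (x - 3)*(x^2 - 3*x) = (x - 3)^2*(x)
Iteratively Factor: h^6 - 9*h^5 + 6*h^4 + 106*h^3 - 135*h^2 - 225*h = (h - 5)*(h^5 - 4*h^4 - 14*h^3 + 36*h^2 + 45*h) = h*(h - 5)*(h^4 - 4*h^3 - 14*h^2 + 36*h + 45) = h*(h - 5)*(h - 3)*(h^3 - h^2 - 17*h - 15) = h*(h - 5)^2*(h - 3)*(h^2 + 4*h + 3) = h*(h - 5)^2*(h - 3)*(h + 1)*(h + 3)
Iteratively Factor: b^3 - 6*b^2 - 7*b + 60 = (b - 5)*(b^2 - b - 12) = (b - 5)*(b + 3)*(b - 4)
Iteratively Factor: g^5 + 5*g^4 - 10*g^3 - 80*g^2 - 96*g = (g - 4)*(g^4 + 9*g^3 + 26*g^2 + 24*g) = (g - 4)*(g + 2)*(g^3 + 7*g^2 + 12*g) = (g - 4)*(g + 2)*(g + 4)*(g^2 + 3*g) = (g - 4)*(g + 2)*(g + 3)*(g + 4)*(g)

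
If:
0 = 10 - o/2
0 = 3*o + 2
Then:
No Solution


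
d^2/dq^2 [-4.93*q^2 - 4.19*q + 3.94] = -9.86000000000000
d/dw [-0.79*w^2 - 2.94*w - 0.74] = -1.58*w - 2.94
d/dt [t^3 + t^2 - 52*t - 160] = 3*t^2 + 2*t - 52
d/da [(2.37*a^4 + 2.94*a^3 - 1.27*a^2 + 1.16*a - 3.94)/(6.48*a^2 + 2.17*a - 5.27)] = (30.7152*a^5 + 34.4799*a^4 - 37.2*a^3 - 56.7541*a^2 + 64.4482*a + 2.4366)/(41.9904*a^4 + 28.1232*a^3 - 63.5903*a^2 - 22.8718*a + 27.7729)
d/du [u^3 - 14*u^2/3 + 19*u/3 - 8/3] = 3*u^2 - 28*u/3 + 19/3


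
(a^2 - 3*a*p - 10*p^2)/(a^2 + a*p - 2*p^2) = (-a + 5*p)/(-a + p)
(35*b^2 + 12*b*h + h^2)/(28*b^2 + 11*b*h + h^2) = (5*b + h)/(4*b + h)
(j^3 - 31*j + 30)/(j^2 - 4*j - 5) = (j^2 + 5*j - 6)/(j + 1)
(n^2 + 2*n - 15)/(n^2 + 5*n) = (n - 3)/n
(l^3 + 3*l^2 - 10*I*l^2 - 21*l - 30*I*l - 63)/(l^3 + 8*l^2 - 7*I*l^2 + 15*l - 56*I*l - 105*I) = (l - 3*I)/(l + 5)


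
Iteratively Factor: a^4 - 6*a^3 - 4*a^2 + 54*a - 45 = (a - 3)*(a^3 - 3*a^2 - 13*a + 15) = (a - 5)*(a - 3)*(a^2 + 2*a - 3) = (a - 5)*(a - 3)*(a + 3)*(a - 1)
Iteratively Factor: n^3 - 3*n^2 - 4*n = (n + 1)*(n^2 - 4*n) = (n - 4)*(n + 1)*(n)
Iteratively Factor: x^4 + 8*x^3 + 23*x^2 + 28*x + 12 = (x + 2)*(x^3 + 6*x^2 + 11*x + 6) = (x + 1)*(x + 2)*(x^2 + 5*x + 6) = (x + 1)*(x + 2)*(x + 3)*(x + 2)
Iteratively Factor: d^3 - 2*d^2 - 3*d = (d)*(d^2 - 2*d - 3) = d*(d + 1)*(d - 3)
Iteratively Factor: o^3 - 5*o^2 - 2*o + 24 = (o - 4)*(o^2 - o - 6) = (o - 4)*(o - 3)*(o + 2)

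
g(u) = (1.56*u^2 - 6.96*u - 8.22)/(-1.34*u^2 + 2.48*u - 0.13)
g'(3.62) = -1.73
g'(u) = (2.68*u - 2.48)*(1.56*u^2 - 6.96*u - 8.22)/(-1.34*u^2 + 2.48*u - 0.13)^2 + (3.12*u - 6.96)/(-1.34*u^2 + 2.48*u - 0.13) = (-5.4576*u^2 - 22.4352*u + 21.2904)/(1.7956*u^4 - 6.6464*u^3 + 6.4988*u^2 - 0.6448*u + 0.0169)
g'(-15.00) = -0.01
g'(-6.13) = -0.01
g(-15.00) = -1.32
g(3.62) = 1.49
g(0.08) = -146.54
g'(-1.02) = 2.34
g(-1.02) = -0.12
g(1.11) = -14.43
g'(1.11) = -10.95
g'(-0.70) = 5.39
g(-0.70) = 1.02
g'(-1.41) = 1.06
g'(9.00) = -0.08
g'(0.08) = 5437.59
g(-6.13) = -1.42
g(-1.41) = -0.75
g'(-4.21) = 0.02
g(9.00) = -0.64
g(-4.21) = -1.42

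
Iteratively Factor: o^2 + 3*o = (o + 3)*(o)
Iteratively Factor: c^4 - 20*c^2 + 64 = (c - 2)*(c^3 + 2*c^2 - 16*c - 32) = (c - 2)*(c + 2)*(c^2 - 16) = (c - 2)*(c + 2)*(c + 4)*(c - 4)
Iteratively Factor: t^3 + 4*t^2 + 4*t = (t + 2)*(t^2 + 2*t) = t*(t + 2)*(t + 2)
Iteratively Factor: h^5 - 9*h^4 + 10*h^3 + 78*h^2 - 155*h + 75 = (h - 1)*(h^4 - 8*h^3 + 2*h^2 + 80*h - 75) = (h - 1)*(h + 3)*(h^3 - 11*h^2 + 35*h - 25) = (h - 5)*(h - 1)*(h + 3)*(h^2 - 6*h + 5) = (h - 5)^2*(h - 1)*(h + 3)*(h - 1)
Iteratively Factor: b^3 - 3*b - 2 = (b - 2)*(b^2 + 2*b + 1) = (b - 2)*(b + 1)*(b + 1)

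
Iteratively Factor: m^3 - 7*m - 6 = (m - 3)*(m^2 + 3*m + 2) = (m - 3)*(m + 1)*(m + 2)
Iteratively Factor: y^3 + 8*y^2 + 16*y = (y + 4)*(y^2 + 4*y) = y*(y + 4)*(y + 4)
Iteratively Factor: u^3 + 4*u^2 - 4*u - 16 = (u + 2)*(u^2 + 2*u - 8) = (u - 2)*(u + 2)*(u + 4)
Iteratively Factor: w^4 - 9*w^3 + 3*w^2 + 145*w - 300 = (w + 4)*(w^3 - 13*w^2 + 55*w - 75) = (w - 5)*(w + 4)*(w^2 - 8*w + 15) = (w - 5)*(w - 3)*(w + 4)*(w - 5)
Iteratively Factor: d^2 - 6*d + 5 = (d - 5)*(d - 1)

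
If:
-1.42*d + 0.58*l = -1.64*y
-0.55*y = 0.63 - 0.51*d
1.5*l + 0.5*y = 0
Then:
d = -21.10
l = 6.90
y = -20.71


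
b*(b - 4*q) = b^2 - 4*b*q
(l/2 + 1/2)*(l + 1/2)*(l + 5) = l^3/2 + 13*l^2/4 + 4*l + 5/4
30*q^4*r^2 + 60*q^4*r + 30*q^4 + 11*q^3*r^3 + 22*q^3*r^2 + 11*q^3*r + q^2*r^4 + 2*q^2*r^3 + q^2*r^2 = (5*q + r)*(6*q + r)*(q*r + q)^2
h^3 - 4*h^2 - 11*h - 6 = (h - 6)*(h + 1)^2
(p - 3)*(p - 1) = p^2 - 4*p + 3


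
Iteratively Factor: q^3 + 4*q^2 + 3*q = (q + 3)*(q^2 + q) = (q + 1)*(q + 3)*(q)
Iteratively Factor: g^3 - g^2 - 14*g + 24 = (g - 2)*(g^2 + g - 12) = (g - 3)*(g - 2)*(g + 4)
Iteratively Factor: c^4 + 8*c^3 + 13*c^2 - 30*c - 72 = (c + 4)*(c^3 + 4*c^2 - 3*c - 18) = (c + 3)*(c + 4)*(c^2 + c - 6) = (c + 3)^2*(c + 4)*(c - 2)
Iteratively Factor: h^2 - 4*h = (h)*(h - 4)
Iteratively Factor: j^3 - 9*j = (j + 3)*(j^2 - 3*j) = j*(j + 3)*(j - 3)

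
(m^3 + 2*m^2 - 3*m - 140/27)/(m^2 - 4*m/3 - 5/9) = (9*m^2 + 33*m + 28)/(3*(3*m + 1))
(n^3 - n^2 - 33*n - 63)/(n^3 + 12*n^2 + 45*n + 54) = (n - 7)/(n + 6)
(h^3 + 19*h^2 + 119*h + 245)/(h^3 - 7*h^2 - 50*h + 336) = (h^2 + 12*h + 35)/(h^2 - 14*h + 48)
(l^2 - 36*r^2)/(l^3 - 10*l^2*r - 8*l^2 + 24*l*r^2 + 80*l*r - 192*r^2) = (-l - 6*r)/(-l^2 + 4*l*r + 8*l - 32*r)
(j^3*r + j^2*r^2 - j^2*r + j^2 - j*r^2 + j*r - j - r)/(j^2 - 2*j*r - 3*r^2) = (-j^2*r + j*r - j + 1)/(-j + 3*r)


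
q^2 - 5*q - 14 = (q - 7)*(q + 2)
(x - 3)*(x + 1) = x^2 - 2*x - 3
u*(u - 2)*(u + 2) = u^3 - 4*u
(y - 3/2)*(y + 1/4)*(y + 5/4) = y^3 - 31*y/16 - 15/32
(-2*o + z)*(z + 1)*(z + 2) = -2*o*z^2 - 6*o*z - 4*o + z^3 + 3*z^2 + 2*z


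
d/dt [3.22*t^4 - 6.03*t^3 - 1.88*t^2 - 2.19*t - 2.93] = 12.88*t^3 - 18.09*t^2 - 3.76*t - 2.19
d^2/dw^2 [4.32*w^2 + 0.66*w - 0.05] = 8.64000000000000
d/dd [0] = 0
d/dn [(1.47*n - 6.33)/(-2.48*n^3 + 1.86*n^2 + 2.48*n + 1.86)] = (7.2912*n^3 - 49.8294*n^2 + 23.5476*n + 18.4326)/(6.1504*n^6 - 9.2256*n^5 - 8.8412*n^4 + 13.0696*n^2 + 9.2256*n + 3.4596)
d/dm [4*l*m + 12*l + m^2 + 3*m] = 4*l + 2*m + 3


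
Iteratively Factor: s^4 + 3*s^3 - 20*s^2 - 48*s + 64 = (s - 1)*(s^3 + 4*s^2 - 16*s - 64) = (s - 4)*(s - 1)*(s^2 + 8*s + 16) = (s - 4)*(s - 1)*(s + 4)*(s + 4)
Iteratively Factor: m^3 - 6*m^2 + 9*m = (m)*(m^2 - 6*m + 9) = m*(m - 3)*(m - 3)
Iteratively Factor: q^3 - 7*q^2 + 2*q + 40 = (q - 4)*(q^2 - 3*q - 10) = (q - 5)*(q - 4)*(q + 2)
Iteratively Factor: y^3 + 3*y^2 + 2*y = (y + 2)*(y^2 + y) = (y + 1)*(y + 2)*(y)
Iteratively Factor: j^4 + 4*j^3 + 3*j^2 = (j)*(j^3 + 4*j^2 + 3*j) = j*(j + 3)*(j^2 + j) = j^2*(j + 3)*(j + 1)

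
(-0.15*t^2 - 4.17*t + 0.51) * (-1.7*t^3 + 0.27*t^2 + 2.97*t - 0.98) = 0.255*t^5 + 7.0485*t^4 - 2.4384*t^3 - 12.1002*t^2 + 5.6013*t - 0.4998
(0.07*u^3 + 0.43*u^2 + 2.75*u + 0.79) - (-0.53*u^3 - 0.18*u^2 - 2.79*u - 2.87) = 0.6*u^3 + 0.61*u^2 + 5.54*u + 3.66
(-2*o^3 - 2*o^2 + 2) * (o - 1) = -2*o^4 + 2*o^2 + 2*o - 2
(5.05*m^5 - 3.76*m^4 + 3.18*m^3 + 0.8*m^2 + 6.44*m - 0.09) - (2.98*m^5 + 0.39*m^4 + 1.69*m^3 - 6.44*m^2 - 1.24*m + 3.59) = 2.07*m^5 - 4.15*m^4 + 1.49*m^3 + 7.24*m^2 + 7.68*m - 3.68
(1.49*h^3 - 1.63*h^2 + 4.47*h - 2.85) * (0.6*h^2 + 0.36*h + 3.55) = 0.894*h^5 - 0.4416*h^4 + 7.3847*h^3 - 5.8873*h^2 + 14.8425*h - 10.1175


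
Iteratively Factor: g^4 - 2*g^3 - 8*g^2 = (g)*(g^3 - 2*g^2 - 8*g) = g*(g + 2)*(g^2 - 4*g) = g^2*(g + 2)*(g - 4)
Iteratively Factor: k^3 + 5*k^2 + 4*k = (k + 4)*(k^2 + k) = (k + 1)*(k + 4)*(k)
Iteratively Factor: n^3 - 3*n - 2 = (n + 1)*(n^2 - n - 2) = (n - 2)*(n + 1)*(n + 1)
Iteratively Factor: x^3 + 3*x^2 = (x)*(x^2 + 3*x) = x*(x + 3)*(x)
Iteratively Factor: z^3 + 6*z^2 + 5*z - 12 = (z + 3)*(z^2 + 3*z - 4) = (z + 3)*(z + 4)*(z - 1)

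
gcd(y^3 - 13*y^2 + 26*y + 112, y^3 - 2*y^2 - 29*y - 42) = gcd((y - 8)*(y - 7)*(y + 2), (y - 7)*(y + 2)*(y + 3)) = y^2 - 5*y - 14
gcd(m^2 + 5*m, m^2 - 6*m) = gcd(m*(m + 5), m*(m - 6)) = m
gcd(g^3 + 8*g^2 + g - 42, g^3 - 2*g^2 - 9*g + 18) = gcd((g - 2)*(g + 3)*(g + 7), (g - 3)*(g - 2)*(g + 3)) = g^2 + g - 6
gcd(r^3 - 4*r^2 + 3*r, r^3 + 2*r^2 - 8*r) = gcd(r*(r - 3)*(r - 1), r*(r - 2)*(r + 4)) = r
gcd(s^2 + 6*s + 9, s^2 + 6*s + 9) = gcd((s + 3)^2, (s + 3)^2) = s^2 + 6*s + 9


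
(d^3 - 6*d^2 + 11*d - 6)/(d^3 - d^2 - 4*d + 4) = (d - 3)/(d + 2)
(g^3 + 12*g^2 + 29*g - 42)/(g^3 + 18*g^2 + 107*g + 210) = (g - 1)/(g + 5)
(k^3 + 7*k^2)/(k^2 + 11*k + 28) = k^2/(k + 4)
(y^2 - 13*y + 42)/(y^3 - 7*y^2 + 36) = (y - 7)/(y^2 - y - 6)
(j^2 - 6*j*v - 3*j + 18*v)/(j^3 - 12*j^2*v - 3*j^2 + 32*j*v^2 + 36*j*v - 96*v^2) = (j - 6*v)/(j^2 - 12*j*v + 32*v^2)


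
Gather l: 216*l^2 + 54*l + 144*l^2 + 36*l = 360*l^2 + 90*l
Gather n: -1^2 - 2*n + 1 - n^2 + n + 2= -n^2 - n + 2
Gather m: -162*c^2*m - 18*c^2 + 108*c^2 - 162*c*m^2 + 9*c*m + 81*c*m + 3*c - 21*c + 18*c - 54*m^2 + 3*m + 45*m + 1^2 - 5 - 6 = 90*c^2 + m^2*(-162*c - 54) + m*(-162*c^2 + 90*c + 48) - 10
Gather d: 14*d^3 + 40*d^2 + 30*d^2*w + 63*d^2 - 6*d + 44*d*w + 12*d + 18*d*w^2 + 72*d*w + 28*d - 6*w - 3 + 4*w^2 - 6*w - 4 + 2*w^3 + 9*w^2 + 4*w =14*d^3 + d^2*(30*w + 103) + d*(18*w^2 + 116*w + 34) + 2*w^3 + 13*w^2 - 8*w - 7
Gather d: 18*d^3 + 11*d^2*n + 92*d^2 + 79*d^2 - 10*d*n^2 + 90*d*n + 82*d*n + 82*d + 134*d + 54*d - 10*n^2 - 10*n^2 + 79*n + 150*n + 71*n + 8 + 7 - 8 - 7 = 18*d^3 + d^2*(11*n + 171) + d*(-10*n^2 + 172*n + 270) - 20*n^2 + 300*n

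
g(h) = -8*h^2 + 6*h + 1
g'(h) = 6 - 16*h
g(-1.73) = -33.32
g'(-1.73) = 33.68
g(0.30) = 2.08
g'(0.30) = 1.20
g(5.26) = -188.78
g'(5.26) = -78.16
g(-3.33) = -107.69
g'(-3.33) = 59.28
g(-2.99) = -88.46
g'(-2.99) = 53.84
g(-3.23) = -101.84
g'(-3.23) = 57.68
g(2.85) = -46.88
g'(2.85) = -39.60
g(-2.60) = -68.68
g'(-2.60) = 47.60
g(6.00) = -251.00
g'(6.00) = -90.00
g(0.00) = 1.00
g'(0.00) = 6.00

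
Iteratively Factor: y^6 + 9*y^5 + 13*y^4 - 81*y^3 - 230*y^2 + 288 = (y - 1)*(y^5 + 10*y^4 + 23*y^3 - 58*y^2 - 288*y - 288) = (y - 3)*(y - 1)*(y^4 + 13*y^3 + 62*y^2 + 128*y + 96) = (y - 3)*(y - 1)*(y + 2)*(y^3 + 11*y^2 + 40*y + 48) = (y - 3)*(y - 1)*(y + 2)*(y + 3)*(y^2 + 8*y + 16) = (y - 3)*(y - 1)*(y + 2)*(y + 3)*(y + 4)*(y + 4)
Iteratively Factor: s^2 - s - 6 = (s - 3)*(s + 2)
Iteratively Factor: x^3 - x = (x)*(x^2 - 1) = x*(x - 1)*(x + 1)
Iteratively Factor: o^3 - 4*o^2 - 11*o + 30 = (o - 5)*(o^2 + o - 6) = (o - 5)*(o + 3)*(o - 2)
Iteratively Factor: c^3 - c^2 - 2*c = (c)*(c^2 - c - 2) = c*(c + 1)*(c - 2)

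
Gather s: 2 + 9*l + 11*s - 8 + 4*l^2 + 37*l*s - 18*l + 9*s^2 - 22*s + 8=4*l^2 - 9*l + 9*s^2 + s*(37*l - 11) + 2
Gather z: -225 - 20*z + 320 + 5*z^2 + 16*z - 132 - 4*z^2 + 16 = z^2 - 4*z - 21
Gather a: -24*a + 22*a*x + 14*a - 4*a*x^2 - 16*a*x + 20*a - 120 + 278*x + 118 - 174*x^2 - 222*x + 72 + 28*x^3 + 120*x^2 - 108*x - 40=a*(-4*x^2 + 6*x + 10) + 28*x^3 - 54*x^2 - 52*x + 30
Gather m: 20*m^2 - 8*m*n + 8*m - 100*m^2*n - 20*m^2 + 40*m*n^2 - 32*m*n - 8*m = -100*m^2*n + m*(40*n^2 - 40*n)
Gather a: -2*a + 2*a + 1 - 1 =0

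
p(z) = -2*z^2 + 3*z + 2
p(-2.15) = -13.70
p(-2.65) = -20.00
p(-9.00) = -187.00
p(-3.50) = -33.00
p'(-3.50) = 17.00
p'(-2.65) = 13.60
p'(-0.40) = 4.60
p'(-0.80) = 6.20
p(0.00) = 2.00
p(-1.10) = -3.72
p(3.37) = -10.60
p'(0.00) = 3.00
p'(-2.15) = 11.60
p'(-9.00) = 39.00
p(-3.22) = -28.40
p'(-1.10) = 7.40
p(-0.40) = 0.48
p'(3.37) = -10.48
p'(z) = 3 - 4*z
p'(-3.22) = 15.88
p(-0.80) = -1.68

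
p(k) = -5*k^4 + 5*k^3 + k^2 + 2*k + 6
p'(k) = -20*k^3 + 15*k^2 + 2*k + 2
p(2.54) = -108.65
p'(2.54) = -223.89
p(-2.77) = -392.50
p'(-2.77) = 536.63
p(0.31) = 6.82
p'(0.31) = 3.47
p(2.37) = -74.83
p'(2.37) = -175.25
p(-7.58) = -18635.49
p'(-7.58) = 9559.08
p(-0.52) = 4.16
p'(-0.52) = 7.83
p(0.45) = 7.35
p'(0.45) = 4.12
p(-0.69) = 2.32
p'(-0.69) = 14.33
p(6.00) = -5346.00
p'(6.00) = -3766.00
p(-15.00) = -269799.00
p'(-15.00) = 70847.00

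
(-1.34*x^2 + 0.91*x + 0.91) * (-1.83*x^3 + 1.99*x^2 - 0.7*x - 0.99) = 2.4522*x^5 - 4.3319*x^4 + 1.0836*x^3 + 2.5005*x^2 - 1.5379*x - 0.9009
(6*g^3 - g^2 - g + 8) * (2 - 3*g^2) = -18*g^5 + 3*g^4 + 15*g^3 - 26*g^2 - 2*g + 16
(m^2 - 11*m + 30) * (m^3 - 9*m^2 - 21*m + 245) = m^5 - 20*m^4 + 108*m^3 + 206*m^2 - 3325*m + 7350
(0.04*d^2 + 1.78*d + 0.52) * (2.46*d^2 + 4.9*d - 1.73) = 0.0984*d^4 + 4.5748*d^3 + 9.932*d^2 - 0.5314*d - 0.8996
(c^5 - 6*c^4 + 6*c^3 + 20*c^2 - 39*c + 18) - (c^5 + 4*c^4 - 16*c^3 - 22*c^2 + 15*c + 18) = -10*c^4 + 22*c^3 + 42*c^2 - 54*c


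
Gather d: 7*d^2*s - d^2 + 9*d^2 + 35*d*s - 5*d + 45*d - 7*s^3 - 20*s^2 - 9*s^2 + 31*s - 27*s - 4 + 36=d^2*(7*s + 8) + d*(35*s + 40) - 7*s^3 - 29*s^2 + 4*s + 32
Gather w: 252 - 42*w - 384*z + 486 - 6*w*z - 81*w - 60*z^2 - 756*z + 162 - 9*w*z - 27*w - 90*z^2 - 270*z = w*(-15*z - 150) - 150*z^2 - 1410*z + 900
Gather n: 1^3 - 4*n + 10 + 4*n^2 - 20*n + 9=4*n^2 - 24*n + 20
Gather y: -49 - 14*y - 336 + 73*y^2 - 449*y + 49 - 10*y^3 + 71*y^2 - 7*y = -10*y^3 + 144*y^2 - 470*y - 336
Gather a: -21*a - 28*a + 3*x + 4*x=-49*a + 7*x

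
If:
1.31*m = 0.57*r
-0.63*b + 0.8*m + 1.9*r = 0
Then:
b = 3.56839936992609*r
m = 0.435114503816794*r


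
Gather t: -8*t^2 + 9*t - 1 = -8*t^2 + 9*t - 1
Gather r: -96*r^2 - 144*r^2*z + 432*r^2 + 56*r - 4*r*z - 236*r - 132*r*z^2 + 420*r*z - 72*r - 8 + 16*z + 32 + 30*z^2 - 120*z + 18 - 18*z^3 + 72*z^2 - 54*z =r^2*(336 - 144*z) + r*(-132*z^2 + 416*z - 252) - 18*z^3 + 102*z^2 - 158*z + 42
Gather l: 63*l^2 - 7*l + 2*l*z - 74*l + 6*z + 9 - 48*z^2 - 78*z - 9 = 63*l^2 + l*(2*z - 81) - 48*z^2 - 72*z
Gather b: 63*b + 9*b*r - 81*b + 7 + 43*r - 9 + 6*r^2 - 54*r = b*(9*r - 18) + 6*r^2 - 11*r - 2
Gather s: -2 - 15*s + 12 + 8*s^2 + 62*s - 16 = 8*s^2 + 47*s - 6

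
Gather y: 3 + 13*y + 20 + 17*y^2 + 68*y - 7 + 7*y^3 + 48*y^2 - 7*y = 7*y^3 + 65*y^2 + 74*y + 16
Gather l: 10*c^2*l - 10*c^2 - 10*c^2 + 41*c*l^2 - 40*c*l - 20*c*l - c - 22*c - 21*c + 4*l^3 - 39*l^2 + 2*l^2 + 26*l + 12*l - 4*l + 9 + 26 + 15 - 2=-20*c^2 - 44*c + 4*l^3 + l^2*(41*c - 37) + l*(10*c^2 - 60*c + 34) + 48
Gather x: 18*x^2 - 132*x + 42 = 18*x^2 - 132*x + 42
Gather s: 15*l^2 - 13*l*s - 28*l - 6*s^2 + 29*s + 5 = 15*l^2 - 28*l - 6*s^2 + s*(29 - 13*l) + 5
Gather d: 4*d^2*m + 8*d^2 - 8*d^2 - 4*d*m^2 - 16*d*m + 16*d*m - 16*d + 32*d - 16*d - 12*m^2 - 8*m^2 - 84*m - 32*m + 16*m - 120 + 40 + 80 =4*d^2*m - 4*d*m^2 - 20*m^2 - 100*m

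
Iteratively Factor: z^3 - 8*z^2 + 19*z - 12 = (z - 3)*(z^2 - 5*z + 4) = (z - 3)*(z - 1)*(z - 4)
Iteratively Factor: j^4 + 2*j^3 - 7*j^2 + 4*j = (j - 1)*(j^3 + 3*j^2 - 4*j) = (j - 1)*(j + 4)*(j^2 - j) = (j - 1)^2*(j + 4)*(j)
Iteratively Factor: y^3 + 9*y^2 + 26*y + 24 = (y + 3)*(y^2 + 6*y + 8) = (y + 2)*(y + 3)*(y + 4)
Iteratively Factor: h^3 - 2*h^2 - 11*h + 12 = (h - 4)*(h^2 + 2*h - 3) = (h - 4)*(h - 1)*(h + 3)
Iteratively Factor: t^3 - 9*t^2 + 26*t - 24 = (t - 3)*(t^2 - 6*t + 8) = (t - 3)*(t - 2)*(t - 4)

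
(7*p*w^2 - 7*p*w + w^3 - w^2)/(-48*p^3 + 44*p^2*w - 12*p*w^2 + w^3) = w*(-7*p*w + 7*p - w^2 + w)/(48*p^3 - 44*p^2*w + 12*p*w^2 - w^3)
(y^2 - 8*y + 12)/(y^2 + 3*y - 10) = (y - 6)/(y + 5)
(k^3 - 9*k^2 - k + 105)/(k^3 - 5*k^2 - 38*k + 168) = (k^2 - 2*k - 15)/(k^2 + 2*k - 24)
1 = 1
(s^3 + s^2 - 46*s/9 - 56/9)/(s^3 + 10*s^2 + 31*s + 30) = (s^2 - s - 28/9)/(s^2 + 8*s + 15)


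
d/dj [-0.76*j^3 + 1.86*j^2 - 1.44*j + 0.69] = -2.28*j^2 + 3.72*j - 1.44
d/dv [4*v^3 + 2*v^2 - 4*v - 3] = 12*v^2 + 4*v - 4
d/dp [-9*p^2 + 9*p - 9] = 9 - 18*p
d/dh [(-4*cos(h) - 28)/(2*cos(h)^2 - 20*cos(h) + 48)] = 2*(sin(h)^2 - 14*cos(h) + 93)*sin(h)/(cos(h)^2 - 10*cos(h) + 24)^2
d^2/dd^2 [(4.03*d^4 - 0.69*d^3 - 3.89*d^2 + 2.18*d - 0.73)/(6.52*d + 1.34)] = (1027.901472*d^4 + 504.684512*d^3 + 50.664864*d^2 - 7.43378399999997*d - 114.1274)/(277.167808*d^3 + 170.891808*d^2 + 35.121936*d + 2.406104)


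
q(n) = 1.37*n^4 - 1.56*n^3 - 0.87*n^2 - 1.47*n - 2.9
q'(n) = 5.48*n^3 - 4.68*n^2 - 1.74*n - 1.47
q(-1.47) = 8.73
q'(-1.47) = -26.43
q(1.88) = -1.99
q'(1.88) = 15.13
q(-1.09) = 1.62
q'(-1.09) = -12.23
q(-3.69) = 323.05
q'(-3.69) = -334.11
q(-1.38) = 6.54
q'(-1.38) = -22.38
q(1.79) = -3.20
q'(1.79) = 11.85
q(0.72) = -4.62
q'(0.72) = -3.10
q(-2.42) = 64.66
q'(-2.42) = -102.33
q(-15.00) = 74444.65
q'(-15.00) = -19523.37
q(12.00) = 25566.82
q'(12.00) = 8773.17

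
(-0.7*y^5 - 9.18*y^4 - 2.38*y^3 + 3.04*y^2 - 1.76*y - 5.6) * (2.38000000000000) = -1.666*y^5 - 21.8484*y^4 - 5.6644*y^3 + 7.2352*y^2 - 4.1888*y - 13.328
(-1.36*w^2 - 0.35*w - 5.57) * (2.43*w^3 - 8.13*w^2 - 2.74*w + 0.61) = -3.3048*w^5 + 10.2063*w^4 - 6.9632*w^3 + 45.4135*w^2 + 15.0483*w - 3.3977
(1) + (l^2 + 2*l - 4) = l^2 + 2*l - 3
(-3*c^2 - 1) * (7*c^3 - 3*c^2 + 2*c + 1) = -21*c^5 + 9*c^4 - 13*c^3 - 2*c - 1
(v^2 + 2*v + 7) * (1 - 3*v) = -3*v^3 - 5*v^2 - 19*v + 7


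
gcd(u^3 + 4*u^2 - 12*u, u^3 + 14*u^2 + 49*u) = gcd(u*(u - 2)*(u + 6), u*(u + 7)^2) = u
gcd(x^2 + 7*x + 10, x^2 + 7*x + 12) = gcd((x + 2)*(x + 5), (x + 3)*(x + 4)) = 1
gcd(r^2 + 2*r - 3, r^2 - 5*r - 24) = r + 3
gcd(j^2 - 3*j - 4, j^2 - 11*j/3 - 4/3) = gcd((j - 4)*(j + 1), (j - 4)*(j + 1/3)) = j - 4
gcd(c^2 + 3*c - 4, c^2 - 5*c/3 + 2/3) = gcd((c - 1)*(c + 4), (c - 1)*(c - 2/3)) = c - 1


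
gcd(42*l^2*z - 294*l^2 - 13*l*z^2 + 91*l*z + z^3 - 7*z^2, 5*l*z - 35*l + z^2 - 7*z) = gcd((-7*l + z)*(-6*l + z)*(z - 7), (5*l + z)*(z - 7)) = z - 7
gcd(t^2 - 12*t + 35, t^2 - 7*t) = t - 7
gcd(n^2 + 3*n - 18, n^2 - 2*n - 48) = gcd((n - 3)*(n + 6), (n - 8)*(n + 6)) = n + 6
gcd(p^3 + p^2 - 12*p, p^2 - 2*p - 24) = p + 4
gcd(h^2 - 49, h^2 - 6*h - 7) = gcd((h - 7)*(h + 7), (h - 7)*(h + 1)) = h - 7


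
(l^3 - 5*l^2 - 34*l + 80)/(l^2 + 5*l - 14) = (l^2 - 3*l - 40)/(l + 7)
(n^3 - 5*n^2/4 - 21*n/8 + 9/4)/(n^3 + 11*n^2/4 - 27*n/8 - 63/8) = (4*n^2 - 11*n + 6)/(4*n^2 + 5*n - 21)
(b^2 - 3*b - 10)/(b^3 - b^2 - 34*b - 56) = (b - 5)/(b^2 - 3*b - 28)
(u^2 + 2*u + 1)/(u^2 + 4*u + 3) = (u + 1)/(u + 3)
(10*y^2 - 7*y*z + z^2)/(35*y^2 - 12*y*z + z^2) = (2*y - z)/(7*y - z)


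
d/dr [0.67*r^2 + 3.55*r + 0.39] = 1.34*r + 3.55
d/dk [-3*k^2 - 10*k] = -6*k - 10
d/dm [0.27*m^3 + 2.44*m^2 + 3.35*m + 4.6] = 0.81*m^2 + 4.88*m + 3.35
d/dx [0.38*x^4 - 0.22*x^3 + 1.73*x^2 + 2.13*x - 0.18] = 1.52*x^3 - 0.66*x^2 + 3.46*x + 2.13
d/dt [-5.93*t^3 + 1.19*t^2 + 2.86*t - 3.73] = -17.79*t^2 + 2.38*t + 2.86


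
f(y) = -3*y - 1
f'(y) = -3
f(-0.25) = -0.25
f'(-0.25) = -3.00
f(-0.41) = 0.23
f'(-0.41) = -3.00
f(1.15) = -4.45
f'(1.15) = -3.00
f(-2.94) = 7.82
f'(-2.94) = -3.00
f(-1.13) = 2.39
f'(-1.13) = -3.00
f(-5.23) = 14.69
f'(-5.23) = -3.00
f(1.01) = -4.03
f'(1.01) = -3.00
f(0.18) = -1.54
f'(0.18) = -3.00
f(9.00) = -28.00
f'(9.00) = -3.00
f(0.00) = -1.00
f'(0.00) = -3.00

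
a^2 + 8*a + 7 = (a + 1)*(a + 7)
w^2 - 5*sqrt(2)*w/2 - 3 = (w - 3*sqrt(2))*(w + sqrt(2)/2)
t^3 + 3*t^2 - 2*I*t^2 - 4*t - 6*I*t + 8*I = (t - 1)*(t + 4)*(t - 2*I)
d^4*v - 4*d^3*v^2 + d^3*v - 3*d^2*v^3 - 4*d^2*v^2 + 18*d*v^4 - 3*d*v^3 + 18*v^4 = (d - 3*v)^2*(d + 2*v)*(d*v + v)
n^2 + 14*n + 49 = (n + 7)^2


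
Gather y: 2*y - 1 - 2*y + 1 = 0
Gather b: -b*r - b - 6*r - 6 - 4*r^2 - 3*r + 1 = b*(-r - 1) - 4*r^2 - 9*r - 5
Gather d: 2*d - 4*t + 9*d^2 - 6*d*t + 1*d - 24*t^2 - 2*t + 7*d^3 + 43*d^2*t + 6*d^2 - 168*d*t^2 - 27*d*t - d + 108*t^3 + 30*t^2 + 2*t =7*d^3 + d^2*(43*t + 15) + d*(-168*t^2 - 33*t + 2) + 108*t^3 + 6*t^2 - 4*t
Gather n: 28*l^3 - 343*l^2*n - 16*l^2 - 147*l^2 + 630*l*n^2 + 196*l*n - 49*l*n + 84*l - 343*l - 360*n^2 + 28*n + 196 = 28*l^3 - 163*l^2 - 259*l + n^2*(630*l - 360) + n*(-343*l^2 + 147*l + 28) + 196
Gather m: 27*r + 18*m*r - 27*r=18*m*r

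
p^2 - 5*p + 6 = (p - 3)*(p - 2)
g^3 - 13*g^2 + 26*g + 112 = (g - 8)*(g - 7)*(g + 2)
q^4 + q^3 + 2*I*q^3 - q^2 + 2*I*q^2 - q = q*(q + 1)*(q + I)^2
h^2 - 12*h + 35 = (h - 7)*(h - 5)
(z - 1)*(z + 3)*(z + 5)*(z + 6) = z^4 + 13*z^3 + 49*z^2 + 27*z - 90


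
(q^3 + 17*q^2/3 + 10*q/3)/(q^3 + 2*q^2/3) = (q + 5)/q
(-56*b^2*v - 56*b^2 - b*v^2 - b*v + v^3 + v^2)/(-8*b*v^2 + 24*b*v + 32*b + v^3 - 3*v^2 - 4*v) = (7*b + v)/(v - 4)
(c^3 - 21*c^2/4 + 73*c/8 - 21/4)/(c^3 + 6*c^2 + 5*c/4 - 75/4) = (4*c^2 - 15*c + 14)/(2*(2*c^2 + 15*c + 25))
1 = 1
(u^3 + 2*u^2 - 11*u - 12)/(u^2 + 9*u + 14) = (u^3 + 2*u^2 - 11*u - 12)/(u^2 + 9*u + 14)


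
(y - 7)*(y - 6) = y^2 - 13*y + 42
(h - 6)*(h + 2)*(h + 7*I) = h^3 - 4*h^2 + 7*I*h^2 - 12*h - 28*I*h - 84*I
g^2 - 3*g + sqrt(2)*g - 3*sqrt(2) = (g - 3)*(g + sqrt(2))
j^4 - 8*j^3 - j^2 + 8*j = j*(j - 8)*(j - 1)*(j + 1)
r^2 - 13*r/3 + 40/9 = (r - 8/3)*(r - 5/3)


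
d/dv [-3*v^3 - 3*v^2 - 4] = 3*v*(-3*v - 2)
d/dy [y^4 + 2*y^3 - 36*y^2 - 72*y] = 4*y^3 + 6*y^2 - 72*y - 72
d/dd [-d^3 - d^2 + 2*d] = -3*d^2 - 2*d + 2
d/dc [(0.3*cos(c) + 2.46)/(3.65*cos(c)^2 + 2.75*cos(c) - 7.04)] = (1.095*cos(c)^2 + 17.958*cos(c) + 8.877)*sin(c)/(13.3225*cos(c)^4 + 20.075*cos(c)^3 - 43.8295*cos(c)^2 - 38.72*cos(c) + 49.5616)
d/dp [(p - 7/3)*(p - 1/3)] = 2*p - 8/3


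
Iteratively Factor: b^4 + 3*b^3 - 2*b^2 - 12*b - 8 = (b + 2)*(b^3 + b^2 - 4*b - 4) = (b - 2)*(b + 2)*(b^2 + 3*b + 2) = (b - 2)*(b + 2)^2*(b + 1)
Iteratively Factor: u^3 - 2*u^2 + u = (u - 1)*(u^2 - u) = u*(u - 1)*(u - 1)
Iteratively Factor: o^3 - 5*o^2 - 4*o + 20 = (o - 2)*(o^2 - 3*o - 10) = (o - 5)*(o - 2)*(o + 2)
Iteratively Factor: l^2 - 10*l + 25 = (l - 5)*(l - 5)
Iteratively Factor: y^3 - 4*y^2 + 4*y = (y - 2)*(y^2 - 2*y) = (y - 2)^2*(y)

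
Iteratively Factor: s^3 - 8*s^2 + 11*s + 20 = (s + 1)*(s^2 - 9*s + 20) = (s - 5)*(s + 1)*(s - 4)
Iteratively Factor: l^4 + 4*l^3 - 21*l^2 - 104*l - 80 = (l - 5)*(l^3 + 9*l^2 + 24*l + 16) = (l - 5)*(l + 4)*(l^2 + 5*l + 4) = (l - 5)*(l + 4)^2*(l + 1)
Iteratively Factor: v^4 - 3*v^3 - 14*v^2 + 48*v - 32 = (v - 1)*(v^3 - 2*v^2 - 16*v + 32) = (v - 1)*(v + 4)*(v^2 - 6*v + 8) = (v - 4)*(v - 1)*(v + 4)*(v - 2)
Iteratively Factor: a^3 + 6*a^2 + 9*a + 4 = (a + 1)*(a^2 + 5*a + 4) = (a + 1)^2*(a + 4)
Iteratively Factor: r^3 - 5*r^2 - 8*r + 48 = (r + 3)*(r^2 - 8*r + 16) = (r - 4)*(r + 3)*(r - 4)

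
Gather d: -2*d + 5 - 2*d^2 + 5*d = -2*d^2 + 3*d + 5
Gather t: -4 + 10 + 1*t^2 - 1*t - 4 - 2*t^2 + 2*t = -t^2 + t + 2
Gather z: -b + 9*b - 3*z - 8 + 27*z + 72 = 8*b + 24*z + 64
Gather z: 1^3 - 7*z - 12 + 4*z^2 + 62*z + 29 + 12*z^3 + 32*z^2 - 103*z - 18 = 12*z^3 + 36*z^2 - 48*z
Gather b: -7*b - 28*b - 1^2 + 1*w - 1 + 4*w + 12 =-35*b + 5*w + 10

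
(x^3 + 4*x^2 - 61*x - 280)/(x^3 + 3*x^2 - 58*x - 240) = (x + 7)/(x + 6)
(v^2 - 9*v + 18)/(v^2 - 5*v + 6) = (v - 6)/(v - 2)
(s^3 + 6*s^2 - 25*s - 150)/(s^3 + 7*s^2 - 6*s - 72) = (s^2 - 25)/(s^2 + s - 12)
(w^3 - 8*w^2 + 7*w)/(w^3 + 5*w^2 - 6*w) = (w - 7)/(w + 6)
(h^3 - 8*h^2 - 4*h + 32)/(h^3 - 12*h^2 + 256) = (h^2 - 4)/(h^2 - 4*h - 32)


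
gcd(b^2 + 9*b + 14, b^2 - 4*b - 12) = b + 2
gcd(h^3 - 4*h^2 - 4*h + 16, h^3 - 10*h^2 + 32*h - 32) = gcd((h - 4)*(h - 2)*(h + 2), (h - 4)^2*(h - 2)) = h^2 - 6*h + 8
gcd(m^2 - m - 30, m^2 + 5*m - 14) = 1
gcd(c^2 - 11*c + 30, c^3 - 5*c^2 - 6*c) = c - 6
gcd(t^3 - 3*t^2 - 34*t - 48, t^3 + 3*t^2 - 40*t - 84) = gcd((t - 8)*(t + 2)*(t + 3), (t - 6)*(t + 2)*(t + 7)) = t + 2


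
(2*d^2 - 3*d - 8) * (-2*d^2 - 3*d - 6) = -4*d^4 + 13*d^2 + 42*d + 48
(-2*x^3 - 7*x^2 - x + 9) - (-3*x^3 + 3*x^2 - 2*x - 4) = x^3 - 10*x^2 + x + 13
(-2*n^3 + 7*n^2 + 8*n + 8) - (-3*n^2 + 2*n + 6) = -2*n^3 + 10*n^2 + 6*n + 2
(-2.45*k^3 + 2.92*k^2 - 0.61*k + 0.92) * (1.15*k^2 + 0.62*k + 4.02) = -2.8175*k^5 + 1.839*k^4 - 8.7401*k^3 + 12.4182*k^2 - 1.8818*k + 3.6984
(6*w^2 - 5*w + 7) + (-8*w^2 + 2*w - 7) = -2*w^2 - 3*w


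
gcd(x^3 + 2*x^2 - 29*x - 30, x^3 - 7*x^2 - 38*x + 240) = x^2 + x - 30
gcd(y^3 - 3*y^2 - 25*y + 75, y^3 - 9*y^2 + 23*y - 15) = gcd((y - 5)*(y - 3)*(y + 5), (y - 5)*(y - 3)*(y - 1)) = y^2 - 8*y + 15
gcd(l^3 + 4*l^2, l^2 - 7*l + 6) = 1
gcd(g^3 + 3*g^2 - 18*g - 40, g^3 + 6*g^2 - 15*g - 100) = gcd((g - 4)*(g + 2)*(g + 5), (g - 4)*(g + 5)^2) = g^2 + g - 20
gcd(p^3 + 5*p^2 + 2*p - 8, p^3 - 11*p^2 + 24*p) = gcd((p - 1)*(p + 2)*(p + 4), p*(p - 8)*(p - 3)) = 1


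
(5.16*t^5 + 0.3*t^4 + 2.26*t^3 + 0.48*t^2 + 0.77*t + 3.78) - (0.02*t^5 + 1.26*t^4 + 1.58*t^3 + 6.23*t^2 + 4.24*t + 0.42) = 5.14*t^5 - 0.96*t^4 + 0.68*t^3 - 5.75*t^2 - 3.47*t + 3.36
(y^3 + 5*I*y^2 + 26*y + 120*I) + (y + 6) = y^3 + 5*I*y^2 + 27*y + 6 + 120*I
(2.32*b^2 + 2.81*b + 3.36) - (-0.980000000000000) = 2.32*b^2 + 2.81*b + 4.34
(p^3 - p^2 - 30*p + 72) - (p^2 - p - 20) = p^3 - 2*p^2 - 29*p + 92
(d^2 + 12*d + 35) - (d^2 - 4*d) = 16*d + 35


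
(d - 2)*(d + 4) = d^2 + 2*d - 8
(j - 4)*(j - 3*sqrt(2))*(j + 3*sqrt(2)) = j^3 - 4*j^2 - 18*j + 72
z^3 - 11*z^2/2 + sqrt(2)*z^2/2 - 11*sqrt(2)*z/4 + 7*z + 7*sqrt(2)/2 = (z - 7/2)*(z - 2)*(z + sqrt(2)/2)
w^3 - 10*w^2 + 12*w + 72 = (w - 6)^2*(w + 2)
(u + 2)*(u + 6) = u^2 + 8*u + 12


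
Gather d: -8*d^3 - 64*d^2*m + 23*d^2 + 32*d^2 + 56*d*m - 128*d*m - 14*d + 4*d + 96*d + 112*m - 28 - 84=-8*d^3 + d^2*(55 - 64*m) + d*(86 - 72*m) + 112*m - 112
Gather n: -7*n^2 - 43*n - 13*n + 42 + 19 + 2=-7*n^2 - 56*n + 63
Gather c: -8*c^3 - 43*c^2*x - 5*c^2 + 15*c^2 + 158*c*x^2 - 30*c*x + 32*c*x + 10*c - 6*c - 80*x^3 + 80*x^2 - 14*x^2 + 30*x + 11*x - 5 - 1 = -8*c^3 + c^2*(10 - 43*x) + c*(158*x^2 + 2*x + 4) - 80*x^3 + 66*x^2 + 41*x - 6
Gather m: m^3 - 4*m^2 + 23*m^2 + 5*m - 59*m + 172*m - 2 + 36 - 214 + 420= m^3 + 19*m^2 + 118*m + 240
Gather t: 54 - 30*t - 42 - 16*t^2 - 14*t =-16*t^2 - 44*t + 12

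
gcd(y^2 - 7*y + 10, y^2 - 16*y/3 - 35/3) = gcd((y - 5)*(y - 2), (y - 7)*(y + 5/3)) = 1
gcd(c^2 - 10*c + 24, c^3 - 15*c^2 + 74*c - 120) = c^2 - 10*c + 24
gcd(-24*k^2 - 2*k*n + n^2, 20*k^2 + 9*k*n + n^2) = 4*k + n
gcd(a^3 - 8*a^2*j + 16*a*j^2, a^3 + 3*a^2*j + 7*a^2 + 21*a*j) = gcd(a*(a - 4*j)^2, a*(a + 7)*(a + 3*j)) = a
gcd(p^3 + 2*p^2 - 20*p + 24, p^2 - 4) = p - 2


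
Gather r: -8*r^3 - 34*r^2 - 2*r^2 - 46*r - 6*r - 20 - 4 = -8*r^3 - 36*r^2 - 52*r - 24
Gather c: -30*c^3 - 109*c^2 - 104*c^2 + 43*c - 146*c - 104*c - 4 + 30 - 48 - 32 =-30*c^3 - 213*c^2 - 207*c - 54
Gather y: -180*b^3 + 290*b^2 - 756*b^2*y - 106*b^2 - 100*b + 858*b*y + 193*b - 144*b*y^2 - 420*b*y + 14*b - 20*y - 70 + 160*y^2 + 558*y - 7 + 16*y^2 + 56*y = -180*b^3 + 184*b^2 + 107*b + y^2*(176 - 144*b) + y*(-756*b^2 + 438*b + 594) - 77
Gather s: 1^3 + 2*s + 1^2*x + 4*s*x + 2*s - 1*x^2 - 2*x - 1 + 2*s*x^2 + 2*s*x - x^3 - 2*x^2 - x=s*(2*x^2 + 6*x + 4) - x^3 - 3*x^2 - 2*x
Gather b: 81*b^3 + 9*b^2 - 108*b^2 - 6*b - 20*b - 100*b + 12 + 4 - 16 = 81*b^3 - 99*b^2 - 126*b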